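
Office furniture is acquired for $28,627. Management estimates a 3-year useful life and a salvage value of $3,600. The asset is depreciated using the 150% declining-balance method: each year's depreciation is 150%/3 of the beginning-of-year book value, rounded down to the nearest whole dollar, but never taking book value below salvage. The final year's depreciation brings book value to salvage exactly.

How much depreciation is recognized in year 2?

$7,157

Depreciable base = $28,627 − $3,600 = $25,027.
Year 1: ⌊$28,627 × 150%/3⌋ = $14,313. Book value $14,314.
Year 2: ⌊$14,314 × 150%/3⌋ = $7,157. Book value $7,157.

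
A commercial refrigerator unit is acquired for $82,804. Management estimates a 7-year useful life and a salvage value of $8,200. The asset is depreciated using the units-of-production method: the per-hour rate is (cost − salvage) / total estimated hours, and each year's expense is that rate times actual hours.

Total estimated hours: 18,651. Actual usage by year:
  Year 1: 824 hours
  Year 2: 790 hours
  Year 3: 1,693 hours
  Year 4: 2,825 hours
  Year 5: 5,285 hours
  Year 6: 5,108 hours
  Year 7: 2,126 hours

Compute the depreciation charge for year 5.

$21,140

Depreciable base = $82,804 − $8,200 = $74,604.
Rate = $74,604 / 18,651 hours = $4 per hour.
Year 1: 824 × $4 = $3,296. Book value $79,508.
Year 2: 790 × $4 = $3,160. Book value $76,348.
Year 3: 1,693 × $4 = $6,772. Book value $69,576.
Year 4: 2,825 × $4 = $11,300. Book value $58,276.
Year 5: 5,285 × $4 = $21,140. Book value $37,136.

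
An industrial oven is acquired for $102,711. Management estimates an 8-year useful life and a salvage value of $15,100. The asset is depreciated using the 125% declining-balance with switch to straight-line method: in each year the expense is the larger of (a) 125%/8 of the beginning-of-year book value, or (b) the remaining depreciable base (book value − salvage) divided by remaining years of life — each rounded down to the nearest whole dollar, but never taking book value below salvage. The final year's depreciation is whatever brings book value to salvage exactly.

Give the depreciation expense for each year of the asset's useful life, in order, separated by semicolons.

$16,048; $13,541; $11,425; $9,640; $9,239; $9,239; $9,239; $9,240

Depreciable base = $102,711 − $15,100 = $87,611.
Year 1: DB = ⌊$102,711 × 125%/8⌋ = $16,048; SL = ⌊$87,611/8⌋ = $10,951 → take DB $16,048. Book value $86,663.
Year 2: DB = ⌊$86,663 × 125%/8⌋ = $13,541; SL = ⌊$71,563/7⌋ = $10,223 → take DB $13,541. Book value $73,122.
Year 3: DB = ⌊$73,122 × 125%/8⌋ = $11,425; SL = ⌊$58,022/6⌋ = $9,670 → take DB $11,425. Book value $61,697.
Year 4: DB = ⌊$61,697 × 125%/8⌋ = $9,640; SL = ⌊$46,597/5⌋ = $9,319 → take DB $9,640. Book value $52,057.
Year 5: DB = ⌊$52,057 × 125%/8⌋ = $8,133; SL = ⌊$36,957/4⌋ = $9,239 → take SL $9,239. Book value $42,818.
Year 6: DB = ⌊$42,818 × 125%/8⌋ = $6,690; SL = ⌊$27,718/3⌋ = $9,239 → take SL $9,239. Book value $33,579.
Year 7: DB = ⌊$33,579 × 125%/8⌋ = $5,246; SL = ⌊$18,479/2⌋ = $9,239 → take SL $9,239. Book value $24,340.
Year 8 (final): $24,340 − $15,100 = $9,240. Book value $15,100.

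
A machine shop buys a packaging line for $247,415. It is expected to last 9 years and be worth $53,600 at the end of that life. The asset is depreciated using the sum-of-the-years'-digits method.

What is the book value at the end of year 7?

Depreciable base = $247,415 − $53,600 = $193,815.
Sum of the years' digits = 9+8+7+6+5+4+3+2+1 = 45.
Year 1: $193,815 × 9/45 = $38,763. Book value $208,652.
Year 2: $193,815 × 8/45 = $34,456. Book value $174,196.
Year 3: $193,815 × 7/45 = $30,149. Book value $144,047.
Year 4: $193,815 × 6/45 = $25,842. Book value $118,205.
Year 5: $193,815 × 5/45 = $21,535. Book value $96,670.
Year 6: $193,815 × 4/45 = $17,228. Book value $79,442.
Year 7: $193,815 × 3/45 = $12,921. Book value $66,521.

$66,521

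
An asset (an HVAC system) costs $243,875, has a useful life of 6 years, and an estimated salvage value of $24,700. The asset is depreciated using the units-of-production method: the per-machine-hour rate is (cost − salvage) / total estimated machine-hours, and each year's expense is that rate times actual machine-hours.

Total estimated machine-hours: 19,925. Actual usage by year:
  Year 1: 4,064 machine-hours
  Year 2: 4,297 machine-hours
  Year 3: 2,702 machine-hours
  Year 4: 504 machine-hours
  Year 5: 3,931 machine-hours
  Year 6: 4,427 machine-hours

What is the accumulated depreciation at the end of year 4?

Depreciable base = $243,875 − $24,700 = $219,175.
Rate = $219,175 / 19,925 machine-hours = $11 per machine-hour.
Year 1: 4,064 × $11 = $44,704. Book value $199,171.
Year 2: 4,297 × $11 = $47,267. Book value $151,904.
Year 3: 2,702 × $11 = $29,722. Book value $122,182.
Year 4: 504 × $11 = $5,544. Book value $116,638.
Accumulated through year 4 = $243,875 − $116,638 = $127,237.

$127,237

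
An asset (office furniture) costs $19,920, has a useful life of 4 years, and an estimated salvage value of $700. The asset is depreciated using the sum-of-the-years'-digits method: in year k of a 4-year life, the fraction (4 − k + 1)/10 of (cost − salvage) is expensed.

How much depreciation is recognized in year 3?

Depreciable base = $19,920 − $700 = $19,220.
Sum of the years' digits = 4+3+2+1 = 10.
Year 1: $19,220 × 4/10 = $7,688. Book value $12,232.
Year 2: $19,220 × 3/10 = $5,766. Book value $6,466.
Year 3: $19,220 × 2/10 = $3,844. Book value $2,622.

$3,844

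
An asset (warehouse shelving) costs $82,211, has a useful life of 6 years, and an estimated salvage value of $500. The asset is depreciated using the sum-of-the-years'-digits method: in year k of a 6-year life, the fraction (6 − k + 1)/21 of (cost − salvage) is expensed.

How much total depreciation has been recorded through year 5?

Depreciable base = $82,211 − $500 = $81,711.
Sum of the years' digits = 6+5+4+3+2+1 = 21.
Year 1: $81,711 × 6/21 = $23,346. Book value $58,865.
Year 2: $81,711 × 5/21 = $19,455. Book value $39,410.
Year 3: $81,711 × 4/21 = $15,564. Book value $23,846.
Year 4: $81,711 × 3/21 = $11,673. Book value $12,173.
Year 5: $81,711 × 2/21 = $7,782. Book value $4,391.
Accumulated through year 5 = $82,211 − $4,391 = $77,820.

$77,820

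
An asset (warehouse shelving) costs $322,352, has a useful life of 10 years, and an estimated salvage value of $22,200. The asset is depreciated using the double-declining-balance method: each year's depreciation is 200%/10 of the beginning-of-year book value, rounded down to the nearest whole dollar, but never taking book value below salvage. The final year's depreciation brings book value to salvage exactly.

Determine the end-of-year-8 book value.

Depreciable base = $322,352 − $22,200 = $300,152.
Year 1: ⌊$322,352 × 200%/10⌋ = $64,470. Book value $257,882.
Year 2: ⌊$257,882 × 200%/10⌋ = $51,576. Book value $206,306.
Year 3: ⌊$206,306 × 200%/10⌋ = $41,261. Book value $165,045.
Year 4: ⌊$165,045 × 200%/10⌋ = $33,009. Book value $132,036.
Year 5: ⌊$132,036 × 200%/10⌋ = $26,407. Book value $105,629.
Year 6: ⌊$105,629 × 200%/10⌋ = $21,125. Book value $84,504.
Year 7: ⌊$84,504 × 200%/10⌋ = $16,900. Book value $67,604.
Year 8: ⌊$67,604 × 200%/10⌋ = $13,520. Book value $54,084.

$54,084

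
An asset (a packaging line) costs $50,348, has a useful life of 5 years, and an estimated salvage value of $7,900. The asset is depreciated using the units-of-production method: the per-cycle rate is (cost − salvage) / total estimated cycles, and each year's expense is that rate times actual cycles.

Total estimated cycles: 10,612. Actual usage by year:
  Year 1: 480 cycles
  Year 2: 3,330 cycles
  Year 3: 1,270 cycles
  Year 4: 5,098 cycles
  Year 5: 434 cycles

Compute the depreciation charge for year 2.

Depreciable base = $50,348 − $7,900 = $42,448.
Rate = $42,448 / 10,612 cycles = $4 per cycle.
Year 1: 480 × $4 = $1,920. Book value $48,428.
Year 2: 3,330 × $4 = $13,320. Book value $35,108.

$13,320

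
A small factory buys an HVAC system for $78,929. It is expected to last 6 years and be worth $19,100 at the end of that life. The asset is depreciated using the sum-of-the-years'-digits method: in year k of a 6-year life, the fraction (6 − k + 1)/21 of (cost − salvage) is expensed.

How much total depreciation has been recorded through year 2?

Depreciable base = $78,929 − $19,100 = $59,829.
Sum of the years' digits = 6+5+4+3+2+1 = 21.
Year 1: $59,829 × 6/21 = $17,094. Book value $61,835.
Year 2: $59,829 × 5/21 = $14,245. Book value $47,590.
Accumulated through year 2 = $78,929 − $47,590 = $31,339.

$31,339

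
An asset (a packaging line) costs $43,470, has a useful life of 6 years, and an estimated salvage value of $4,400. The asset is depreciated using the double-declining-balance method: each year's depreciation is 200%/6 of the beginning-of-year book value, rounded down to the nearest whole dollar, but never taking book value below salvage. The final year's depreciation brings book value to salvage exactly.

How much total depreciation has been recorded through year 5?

Depreciable base = $43,470 − $4,400 = $39,070.
Year 1: ⌊$43,470 × 200%/6⌋ = $14,490. Book value $28,980.
Year 2: ⌊$28,980 × 200%/6⌋ = $9,660. Book value $19,320.
Year 3: ⌊$19,320 × 200%/6⌋ = $6,440. Book value $12,880.
Year 4: ⌊$12,880 × 200%/6⌋ = $4,293. Book value $8,587.
Year 5: ⌊$8,587 × 200%/6⌋ = $2,862. Book value $5,725.
Accumulated through year 5 = $43,470 − $5,725 = $37,745.

$37,745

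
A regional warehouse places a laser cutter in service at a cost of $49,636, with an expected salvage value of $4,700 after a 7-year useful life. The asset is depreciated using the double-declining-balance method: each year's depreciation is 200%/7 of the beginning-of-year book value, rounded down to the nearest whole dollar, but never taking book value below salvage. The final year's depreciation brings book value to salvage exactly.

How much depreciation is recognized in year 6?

$2,637

Depreciable base = $49,636 − $4,700 = $44,936.
Year 1: ⌊$49,636 × 200%/7⌋ = $14,181. Book value $35,455.
Year 2: ⌊$35,455 × 200%/7⌋ = $10,130. Book value $25,325.
Year 3: ⌊$25,325 × 200%/7⌋ = $7,235. Book value $18,090.
Year 4: ⌊$18,090 × 200%/7⌋ = $5,168. Book value $12,922.
Year 5: ⌊$12,922 × 200%/7⌋ = $3,692. Book value $9,230.
Year 6: ⌊$9,230 × 200%/7⌋ = $2,637. Book value $6,593.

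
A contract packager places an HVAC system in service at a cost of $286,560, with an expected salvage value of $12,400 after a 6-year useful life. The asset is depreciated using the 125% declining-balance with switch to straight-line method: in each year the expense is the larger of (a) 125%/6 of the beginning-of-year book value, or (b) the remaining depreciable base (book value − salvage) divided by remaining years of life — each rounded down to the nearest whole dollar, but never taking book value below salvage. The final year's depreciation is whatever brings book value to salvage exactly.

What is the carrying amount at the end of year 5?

Depreciable base = $286,560 − $12,400 = $274,160.
Year 1: DB = ⌊$286,560 × 125%/6⌋ = $59,700; SL = ⌊$274,160/6⌋ = $45,693 → take DB $59,700. Book value $226,860.
Year 2: DB = ⌊$226,860 × 125%/6⌋ = $47,262; SL = ⌊$214,460/5⌋ = $42,892 → take DB $47,262. Book value $179,598.
Year 3: DB = ⌊$179,598 × 125%/6⌋ = $37,416; SL = ⌊$167,198/4⌋ = $41,799 → take SL $41,799. Book value $137,799.
Year 4: DB = ⌊$137,799 × 125%/6⌋ = $28,708; SL = ⌊$125,399/3⌋ = $41,799 → take SL $41,799. Book value $96,000.
Year 5: DB = ⌊$96,000 × 125%/6⌋ = $20,000; SL = ⌊$83,600/2⌋ = $41,800 → take SL $41,800. Book value $54,200.

$54,200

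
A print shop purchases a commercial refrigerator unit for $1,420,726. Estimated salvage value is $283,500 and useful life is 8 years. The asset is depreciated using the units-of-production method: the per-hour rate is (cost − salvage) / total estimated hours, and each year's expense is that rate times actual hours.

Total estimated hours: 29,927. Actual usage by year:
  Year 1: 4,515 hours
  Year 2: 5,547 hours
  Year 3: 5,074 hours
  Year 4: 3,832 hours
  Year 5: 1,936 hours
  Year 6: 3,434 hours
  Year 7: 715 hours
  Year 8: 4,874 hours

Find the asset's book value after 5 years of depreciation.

$626,374

Depreciable base = $1,420,726 − $283,500 = $1,137,226.
Rate = $1,137,226 / 29,927 hours = $38 per hour.
Year 1: 4,515 × $38 = $171,570. Book value $1,249,156.
Year 2: 5,547 × $38 = $210,786. Book value $1,038,370.
Year 3: 5,074 × $38 = $192,812. Book value $845,558.
Year 4: 3,832 × $38 = $145,616. Book value $699,942.
Year 5: 1,936 × $38 = $73,568. Book value $626,374.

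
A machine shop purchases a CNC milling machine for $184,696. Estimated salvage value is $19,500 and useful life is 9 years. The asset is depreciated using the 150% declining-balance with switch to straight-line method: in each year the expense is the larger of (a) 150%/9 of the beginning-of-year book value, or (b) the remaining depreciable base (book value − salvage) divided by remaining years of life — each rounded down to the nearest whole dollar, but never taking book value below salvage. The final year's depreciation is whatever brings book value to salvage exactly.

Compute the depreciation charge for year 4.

$17,814

Depreciable base = $184,696 − $19,500 = $165,196.
Year 1: DB = ⌊$184,696 × 150%/9⌋ = $30,782; SL = ⌊$165,196/9⌋ = $18,355 → take DB $30,782. Book value $153,914.
Year 2: DB = ⌊$153,914 × 150%/9⌋ = $25,652; SL = ⌊$134,414/8⌋ = $16,801 → take DB $25,652. Book value $128,262.
Year 3: DB = ⌊$128,262 × 150%/9⌋ = $21,377; SL = ⌊$108,762/7⌋ = $15,537 → take DB $21,377. Book value $106,885.
Year 4: DB = ⌊$106,885 × 150%/9⌋ = $17,814; SL = ⌊$87,385/6⌋ = $14,564 → take DB $17,814. Book value $89,071.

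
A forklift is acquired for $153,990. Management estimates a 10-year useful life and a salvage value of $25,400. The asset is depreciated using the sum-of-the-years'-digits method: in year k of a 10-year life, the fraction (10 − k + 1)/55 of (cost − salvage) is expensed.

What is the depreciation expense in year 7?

Depreciable base = $153,990 − $25,400 = $128,590.
Sum of the years' digits = 10+9+8+7+6+5+4+3+2+1 = 55.
Year 1: $128,590 × 10/55 = $23,380. Book value $130,610.
Year 2: $128,590 × 9/55 = $21,042. Book value $109,568.
Year 3: $128,590 × 8/55 = $18,704. Book value $90,864.
Year 4: $128,590 × 7/55 = $16,366. Book value $74,498.
Year 5: $128,590 × 6/55 = $14,028. Book value $60,470.
Year 6: $128,590 × 5/55 = $11,690. Book value $48,780.
Year 7: $128,590 × 4/55 = $9,352. Book value $39,428.

$9,352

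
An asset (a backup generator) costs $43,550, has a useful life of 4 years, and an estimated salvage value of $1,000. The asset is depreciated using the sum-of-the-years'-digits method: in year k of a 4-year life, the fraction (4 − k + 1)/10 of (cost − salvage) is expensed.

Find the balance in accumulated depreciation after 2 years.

$29,785

Depreciable base = $43,550 − $1,000 = $42,550.
Sum of the years' digits = 4+3+2+1 = 10.
Year 1: $42,550 × 4/10 = $17,020. Book value $26,530.
Year 2: $42,550 × 3/10 = $12,765. Book value $13,765.
Accumulated through year 2 = $43,550 − $13,765 = $29,785.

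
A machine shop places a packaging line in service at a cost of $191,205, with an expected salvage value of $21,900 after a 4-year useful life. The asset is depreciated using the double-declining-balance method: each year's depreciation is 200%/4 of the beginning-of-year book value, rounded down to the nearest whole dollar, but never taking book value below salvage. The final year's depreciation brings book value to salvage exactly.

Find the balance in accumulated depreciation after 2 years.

$143,403

Depreciable base = $191,205 − $21,900 = $169,305.
Year 1: ⌊$191,205 × 200%/4⌋ = $95,602. Book value $95,603.
Year 2: ⌊$95,603 × 200%/4⌋ = $47,801. Book value $47,802.
Accumulated through year 2 = $191,205 − $47,802 = $143,403.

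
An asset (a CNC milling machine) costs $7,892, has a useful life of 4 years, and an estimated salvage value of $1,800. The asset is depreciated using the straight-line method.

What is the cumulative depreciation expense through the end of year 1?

Depreciable base = $7,892 − $1,800 = $6,092.
Annual expense = $6,092 / 4 = $1,523.
End of year 1: book value $6,369.
Accumulated through year 1 = $7,892 − $6,369 = $1,523.

$1,523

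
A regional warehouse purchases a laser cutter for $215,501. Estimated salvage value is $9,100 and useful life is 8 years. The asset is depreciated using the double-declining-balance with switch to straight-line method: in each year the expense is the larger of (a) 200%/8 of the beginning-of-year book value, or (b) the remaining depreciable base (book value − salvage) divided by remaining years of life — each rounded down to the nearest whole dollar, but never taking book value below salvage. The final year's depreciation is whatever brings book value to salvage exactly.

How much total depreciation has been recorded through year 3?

$124,586

Depreciable base = $215,501 − $9,100 = $206,401.
Year 1: DB = ⌊$215,501 × 200%/8⌋ = $53,875; SL = ⌊$206,401/8⌋ = $25,800 → take DB $53,875. Book value $161,626.
Year 2: DB = ⌊$161,626 × 200%/8⌋ = $40,406; SL = ⌊$152,526/7⌋ = $21,789 → take DB $40,406. Book value $121,220.
Year 3: DB = ⌊$121,220 × 200%/8⌋ = $30,305; SL = ⌊$112,120/6⌋ = $18,686 → take DB $30,305. Book value $90,915.
Accumulated through year 3 = $215,501 − $90,915 = $124,586.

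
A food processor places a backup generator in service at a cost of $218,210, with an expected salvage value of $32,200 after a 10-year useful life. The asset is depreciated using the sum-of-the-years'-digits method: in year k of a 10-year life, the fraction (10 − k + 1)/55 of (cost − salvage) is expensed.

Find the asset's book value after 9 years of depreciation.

$35,582

Depreciable base = $218,210 − $32,200 = $186,010.
Sum of the years' digits = 10+9+8+7+6+5+4+3+2+1 = 55.
Year 1: $186,010 × 10/55 = $33,820. Book value $184,390.
Year 2: $186,010 × 9/55 = $30,438. Book value $153,952.
Year 3: $186,010 × 8/55 = $27,056. Book value $126,896.
Year 4: $186,010 × 7/55 = $23,674. Book value $103,222.
Year 5: $186,010 × 6/55 = $20,292. Book value $82,930.
Year 6: $186,010 × 5/55 = $16,910. Book value $66,020.
Year 7: $186,010 × 4/55 = $13,528. Book value $52,492.
Year 8: $186,010 × 3/55 = $10,146. Book value $42,346.
Year 9: $186,010 × 2/55 = $6,764. Book value $35,582.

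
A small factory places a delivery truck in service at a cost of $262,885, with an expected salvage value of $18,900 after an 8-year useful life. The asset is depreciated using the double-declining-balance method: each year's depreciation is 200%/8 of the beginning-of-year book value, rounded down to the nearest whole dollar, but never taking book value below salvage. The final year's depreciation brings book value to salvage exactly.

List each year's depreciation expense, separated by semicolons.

Depreciable base = $262,885 − $18,900 = $243,985.
Year 1: ⌊$262,885 × 200%/8⌋ = $65,721. Book value $197,164.
Year 2: ⌊$197,164 × 200%/8⌋ = $49,291. Book value $147,873.
Year 3: ⌊$147,873 × 200%/8⌋ = $36,968. Book value $110,905.
Year 4: ⌊$110,905 × 200%/8⌋ = $27,726. Book value $83,179.
Year 5: ⌊$83,179 × 200%/8⌋ = $20,794. Book value $62,385.
Year 6: ⌊$62,385 × 200%/8⌋ = $15,596. Book value $46,789.
Year 7: ⌊$46,789 × 200%/8⌋ = $11,697. Book value $35,092.
Year 8 (final): $35,092 − $18,900 = $16,192. Book value $18,900.

$65,721; $49,291; $36,968; $27,726; $20,794; $15,596; $11,697; $16,192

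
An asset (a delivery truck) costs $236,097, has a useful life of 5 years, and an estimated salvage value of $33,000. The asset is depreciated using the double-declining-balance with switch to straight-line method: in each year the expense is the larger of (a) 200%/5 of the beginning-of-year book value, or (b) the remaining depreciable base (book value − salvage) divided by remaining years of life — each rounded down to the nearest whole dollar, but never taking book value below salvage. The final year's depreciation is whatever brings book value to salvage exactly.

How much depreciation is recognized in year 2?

Depreciable base = $236,097 − $33,000 = $203,097.
Year 1: DB = ⌊$236,097 × 200%/5⌋ = $94,438; SL = ⌊$203,097/5⌋ = $40,619 → take DB $94,438. Book value $141,659.
Year 2: DB = ⌊$141,659 × 200%/5⌋ = $56,663; SL = ⌊$108,659/4⌋ = $27,164 → take DB $56,663. Book value $84,996.

$56,663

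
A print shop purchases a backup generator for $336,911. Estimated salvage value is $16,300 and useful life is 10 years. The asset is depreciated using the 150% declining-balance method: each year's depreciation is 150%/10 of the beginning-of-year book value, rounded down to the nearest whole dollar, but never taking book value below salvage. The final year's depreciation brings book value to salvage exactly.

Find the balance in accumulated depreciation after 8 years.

$245,104

Depreciable base = $336,911 − $16,300 = $320,611.
Year 1: ⌊$336,911 × 150%/10⌋ = $50,536. Book value $286,375.
Year 2: ⌊$286,375 × 150%/10⌋ = $42,956. Book value $243,419.
Year 3: ⌊$243,419 × 150%/10⌋ = $36,512. Book value $206,907.
Year 4: ⌊$206,907 × 150%/10⌋ = $31,036. Book value $175,871.
Year 5: ⌊$175,871 × 150%/10⌋ = $26,380. Book value $149,491.
Year 6: ⌊$149,491 × 150%/10⌋ = $22,423. Book value $127,068.
Year 7: ⌊$127,068 × 150%/10⌋ = $19,060. Book value $108,008.
Year 8: ⌊$108,008 × 150%/10⌋ = $16,201. Book value $91,807.
Accumulated through year 8 = $336,911 − $91,807 = $245,104.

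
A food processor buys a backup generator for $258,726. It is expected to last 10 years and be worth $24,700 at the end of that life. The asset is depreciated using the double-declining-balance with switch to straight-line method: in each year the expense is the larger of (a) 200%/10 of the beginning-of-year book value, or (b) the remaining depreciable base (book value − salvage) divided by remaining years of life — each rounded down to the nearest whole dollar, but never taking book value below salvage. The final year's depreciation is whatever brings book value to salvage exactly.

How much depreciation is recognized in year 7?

$13,564

Depreciable base = $258,726 − $24,700 = $234,026.
Year 1: DB = ⌊$258,726 × 200%/10⌋ = $51,745; SL = ⌊$234,026/10⌋ = $23,402 → take DB $51,745. Book value $206,981.
Year 2: DB = ⌊$206,981 × 200%/10⌋ = $41,396; SL = ⌊$182,281/9⌋ = $20,253 → take DB $41,396. Book value $165,585.
Year 3: DB = ⌊$165,585 × 200%/10⌋ = $33,117; SL = ⌊$140,885/8⌋ = $17,610 → take DB $33,117. Book value $132,468.
Year 4: DB = ⌊$132,468 × 200%/10⌋ = $26,493; SL = ⌊$107,768/7⌋ = $15,395 → take DB $26,493. Book value $105,975.
Year 5: DB = ⌊$105,975 × 200%/10⌋ = $21,195; SL = ⌊$81,275/6⌋ = $13,545 → take DB $21,195. Book value $84,780.
Year 6: DB = ⌊$84,780 × 200%/10⌋ = $16,956; SL = ⌊$60,080/5⌋ = $12,016 → take DB $16,956. Book value $67,824.
Year 7: DB = ⌊$67,824 × 200%/10⌋ = $13,564; SL = ⌊$43,124/4⌋ = $10,781 → take DB $13,564. Book value $54,260.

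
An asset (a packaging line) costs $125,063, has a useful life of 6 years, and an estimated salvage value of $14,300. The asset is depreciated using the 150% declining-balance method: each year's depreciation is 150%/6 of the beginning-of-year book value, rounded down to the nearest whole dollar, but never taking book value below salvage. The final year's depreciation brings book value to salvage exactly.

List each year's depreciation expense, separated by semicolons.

$31,265; $23,449; $17,587; $13,190; $9,893; $15,379

Depreciable base = $125,063 − $14,300 = $110,763.
Year 1: ⌊$125,063 × 150%/6⌋ = $31,265. Book value $93,798.
Year 2: ⌊$93,798 × 150%/6⌋ = $23,449. Book value $70,349.
Year 3: ⌊$70,349 × 150%/6⌋ = $17,587. Book value $52,762.
Year 4: ⌊$52,762 × 150%/6⌋ = $13,190. Book value $39,572.
Year 5: ⌊$39,572 × 150%/6⌋ = $9,893. Book value $29,679.
Year 6 (final): $29,679 − $14,300 = $15,379. Book value $14,300.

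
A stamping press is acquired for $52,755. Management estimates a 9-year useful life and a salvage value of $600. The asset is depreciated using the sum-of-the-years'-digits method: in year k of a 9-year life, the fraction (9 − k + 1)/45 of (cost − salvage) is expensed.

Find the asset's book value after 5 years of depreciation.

$12,190

Depreciable base = $52,755 − $600 = $52,155.
Sum of the years' digits = 9+8+7+6+5+4+3+2+1 = 45.
Year 1: $52,155 × 9/45 = $10,431. Book value $42,324.
Year 2: $52,155 × 8/45 = $9,272. Book value $33,052.
Year 3: $52,155 × 7/45 = $8,113. Book value $24,939.
Year 4: $52,155 × 6/45 = $6,954. Book value $17,985.
Year 5: $52,155 × 5/45 = $5,795. Book value $12,190.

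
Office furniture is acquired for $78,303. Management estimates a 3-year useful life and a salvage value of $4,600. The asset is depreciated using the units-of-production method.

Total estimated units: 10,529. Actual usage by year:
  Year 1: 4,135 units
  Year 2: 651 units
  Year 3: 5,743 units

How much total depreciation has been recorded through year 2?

Depreciable base = $78,303 − $4,600 = $73,703.
Rate = $73,703 / 10,529 units = $7 per unit.
Year 1: 4,135 × $7 = $28,945. Book value $49,358.
Year 2: 651 × $7 = $4,557. Book value $44,801.
Accumulated through year 2 = $78,303 − $44,801 = $33,502.

$33,502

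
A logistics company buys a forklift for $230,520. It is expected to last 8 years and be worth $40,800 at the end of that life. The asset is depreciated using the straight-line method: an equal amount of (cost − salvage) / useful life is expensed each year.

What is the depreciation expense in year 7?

$23,715

Depreciable base = $230,520 − $40,800 = $189,720.
Annual expense = $189,720 / 8 = $23,715.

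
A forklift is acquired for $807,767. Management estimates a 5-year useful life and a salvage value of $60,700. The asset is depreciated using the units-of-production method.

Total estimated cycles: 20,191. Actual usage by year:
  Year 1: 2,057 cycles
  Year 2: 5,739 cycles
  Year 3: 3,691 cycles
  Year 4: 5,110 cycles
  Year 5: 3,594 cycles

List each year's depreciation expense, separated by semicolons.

$76,109; $212,343; $136,567; $189,070; $132,978

Depreciable base = $807,767 − $60,700 = $747,067.
Rate = $747,067 / 20,191 cycles = $37 per cycle.
Year 1: 2,057 × $37 = $76,109. Book value $731,658.
Year 2: 5,739 × $37 = $212,343. Book value $519,315.
Year 3: 3,691 × $37 = $136,567. Book value $382,748.
Year 4: 5,110 × $37 = $189,070. Book value $193,678.
Year 5: 3,594 × $37 = $132,978. Book value $60,700.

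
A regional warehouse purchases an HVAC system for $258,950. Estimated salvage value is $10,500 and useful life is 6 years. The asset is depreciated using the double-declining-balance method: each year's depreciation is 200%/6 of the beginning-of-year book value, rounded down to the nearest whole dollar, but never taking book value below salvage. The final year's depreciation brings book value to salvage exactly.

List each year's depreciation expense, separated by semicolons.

$86,316; $57,544; $38,363; $25,575; $17,050; $23,602

Depreciable base = $258,950 − $10,500 = $248,450.
Year 1: ⌊$258,950 × 200%/6⌋ = $86,316. Book value $172,634.
Year 2: ⌊$172,634 × 200%/6⌋ = $57,544. Book value $115,090.
Year 3: ⌊$115,090 × 200%/6⌋ = $38,363. Book value $76,727.
Year 4: ⌊$76,727 × 200%/6⌋ = $25,575. Book value $51,152.
Year 5: ⌊$51,152 × 200%/6⌋ = $17,050. Book value $34,102.
Year 6 (final): $34,102 − $10,500 = $23,602. Book value $10,500.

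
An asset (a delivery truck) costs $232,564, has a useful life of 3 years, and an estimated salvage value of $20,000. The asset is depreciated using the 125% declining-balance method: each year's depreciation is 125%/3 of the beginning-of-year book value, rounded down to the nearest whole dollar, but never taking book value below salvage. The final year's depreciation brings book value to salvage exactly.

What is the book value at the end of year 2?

$79,137

Depreciable base = $232,564 − $20,000 = $212,564.
Year 1: ⌊$232,564 × 125%/3⌋ = $96,901. Book value $135,663.
Year 2: ⌊$135,663 × 125%/3⌋ = $56,526. Book value $79,137.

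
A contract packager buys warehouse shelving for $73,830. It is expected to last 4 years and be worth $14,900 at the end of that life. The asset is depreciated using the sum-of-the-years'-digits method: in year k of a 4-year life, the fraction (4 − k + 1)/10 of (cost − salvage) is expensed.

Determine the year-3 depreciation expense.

$11,786

Depreciable base = $73,830 − $14,900 = $58,930.
Sum of the years' digits = 4+3+2+1 = 10.
Year 1: $58,930 × 4/10 = $23,572. Book value $50,258.
Year 2: $58,930 × 3/10 = $17,679. Book value $32,579.
Year 3: $58,930 × 2/10 = $11,786. Book value $20,793.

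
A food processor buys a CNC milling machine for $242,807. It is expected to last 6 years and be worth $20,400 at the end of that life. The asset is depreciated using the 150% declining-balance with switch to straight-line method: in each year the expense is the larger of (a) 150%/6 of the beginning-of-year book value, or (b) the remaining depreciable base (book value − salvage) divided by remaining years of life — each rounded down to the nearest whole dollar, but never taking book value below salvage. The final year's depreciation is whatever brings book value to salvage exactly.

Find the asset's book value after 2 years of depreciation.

Depreciable base = $242,807 − $20,400 = $222,407.
Year 1: DB = ⌊$242,807 × 150%/6⌋ = $60,701; SL = ⌊$222,407/6⌋ = $37,067 → take DB $60,701. Book value $182,106.
Year 2: DB = ⌊$182,106 × 150%/6⌋ = $45,526; SL = ⌊$161,706/5⌋ = $32,341 → take DB $45,526. Book value $136,580.

$136,580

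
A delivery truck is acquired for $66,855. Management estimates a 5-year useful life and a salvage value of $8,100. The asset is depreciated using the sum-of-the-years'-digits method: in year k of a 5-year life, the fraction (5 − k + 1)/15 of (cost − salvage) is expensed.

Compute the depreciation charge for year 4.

Depreciable base = $66,855 − $8,100 = $58,755.
Sum of the years' digits = 5+4+3+2+1 = 15.
Year 1: $58,755 × 5/15 = $19,585. Book value $47,270.
Year 2: $58,755 × 4/15 = $15,668. Book value $31,602.
Year 3: $58,755 × 3/15 = $11,751. Book value $19,851.
Year 4: $58,755 × 2/15 = $7,834. Book value $12,017.

$7,834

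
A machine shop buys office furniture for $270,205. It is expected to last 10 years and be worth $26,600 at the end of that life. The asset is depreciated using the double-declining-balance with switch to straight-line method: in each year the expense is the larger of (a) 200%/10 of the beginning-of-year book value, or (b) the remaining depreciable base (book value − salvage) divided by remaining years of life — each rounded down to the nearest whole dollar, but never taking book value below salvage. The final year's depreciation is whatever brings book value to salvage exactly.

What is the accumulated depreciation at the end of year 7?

$213,537

Depreciable base = $270,205 − $26,600 = $243,605.
Year 1: DB = ⌊$270,205 × 200%/10⌋ = $54,041; SL = ⌊$243,605/10⌋ = $24,360 → take DB $54,041. Book value $216,164.
Year 2: DB = ⌊$216,164 × 200%/10⌋ = $43,232; SL = ⌊$189,564/9⌋ = $21,062 → take DB $43,232. Book value $172,932.
Year 3: DB = ⌊$172,932 × 200%/10⌋ = $34,586; SL = ⌊$146,332/8⌋ = $18,291 → take DB $34,586. Book value $138,346.
Year 4: DB = ⌊$138,346 × 200%/10⌋ = $27,669; SL = ⌊$111,746/7⌋ = $15,963 → take DB $27,669. Book value $110,677.
Year 5: DB = ⌊$110,677 × 200%/10⌋ = $22,135; SL = ⌊$84,077/6⌋ = $14,012 → take DB $22,135. Book value $88,542.
Year 6: DB = ⌊$88,542 × 200%/10⌋ = $17,708; SL = ⌊$61,942/5⌋ = $12,388 → take DB $17,708. Book value $70,834.
Year 7: DB = ⌊$70,834 × 200%/10⌋ = $14,166; SL = ⌊$44,234/4⌋ = $11,058 → take DB $14,166. Book value $56,668.
Accumulated through year 7 = $270,205 − $56,668 = $213,537.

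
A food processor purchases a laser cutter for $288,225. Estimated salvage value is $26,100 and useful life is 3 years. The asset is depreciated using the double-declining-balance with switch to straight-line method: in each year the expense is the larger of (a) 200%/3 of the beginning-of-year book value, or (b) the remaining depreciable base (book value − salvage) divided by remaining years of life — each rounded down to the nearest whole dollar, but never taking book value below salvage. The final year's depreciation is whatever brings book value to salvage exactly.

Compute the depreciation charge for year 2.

Depreciable base = $288,225 − $26,100 = $262,125.
Year 1: DB = ⌊$288,225 × 200%/3⌋ = $192,150; SL = ⌊$262,125/3⌋ = $87,375 → take DB $192,150. Book value $96,075.
Year 2: DB = ⌊$96,075 × 200%/3⌋ = $64,050; SL = ⌊$69,975/2⌋ = $34,987 → take DB $64,050. Book value $32,025.

$64,050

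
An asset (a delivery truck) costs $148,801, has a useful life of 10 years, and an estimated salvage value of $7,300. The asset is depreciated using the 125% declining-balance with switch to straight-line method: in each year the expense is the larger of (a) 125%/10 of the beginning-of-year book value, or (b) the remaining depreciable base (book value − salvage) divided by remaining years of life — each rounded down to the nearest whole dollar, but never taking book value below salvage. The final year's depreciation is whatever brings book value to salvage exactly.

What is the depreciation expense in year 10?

Depreciable base = $148,801 − $7,300 = $141,501.
Year 1: DB = ⌊$148,801 × 125%/10⌋ = $18,600; SL = ⌊$141,501/10⌋ = $14,150 → take DB $18,600. Book value $130,201.
Year 2: DB = ⌊$130,201 × 125%/10⌋ = $16,275; SL = ⌊$122,901/9⌋ = $13,655 → take DB $16,275. Book value $113,926.
Year 3: DB = ⌊$113,926 × 125%/10⌋ = $14,240; SL = ⌊$106,626/8⌋ = $13,328 → take DB $14,240. Book value $99,686.
Year 4: DB = ⌊$99,686 × 125%/10⌋ = $12,460; SL = ⌊$92,386/7⌋ = $13,198 → take SL $13,198. Book value $86,488.
Year 5: DB = ⌊$86,488 × 125%/10⌋ = $10,811; SL = ⌊$79,188/6⌋ = $13,198 → take SL $13,198. Book value $73,290.
Year 6: DB = ⌊$73,290 × 125%/10⌋ = $9,161; SL = ⌊$65,990/5⌋ = $13,198 → take SL $13,198. Book value $60,092.
Year 7: DB = ⌊$60,092 × 125%/10⌋ = $7,511; SL = ⌊$52,792/4⌋ = $13,198 → take SL $13,198. Book value $46,894.
Year 8: DB = ⌊$46,894 × 125%/10⌋ = $5,861; SL = ⌊$39,594/3⌋ = $13,198 → take SL $13,198. Book value $33,696.
Year 9: DB = ⌊$33,696 × 125%/10⌋ = $4,212; SL = ⌊$26,396/2⌋ = $13,198 → take SL $13,198. Book value $20,498.
Year 10 (final): $20,498 − $7,300 = $13,198. Book value $7,300.

$13,198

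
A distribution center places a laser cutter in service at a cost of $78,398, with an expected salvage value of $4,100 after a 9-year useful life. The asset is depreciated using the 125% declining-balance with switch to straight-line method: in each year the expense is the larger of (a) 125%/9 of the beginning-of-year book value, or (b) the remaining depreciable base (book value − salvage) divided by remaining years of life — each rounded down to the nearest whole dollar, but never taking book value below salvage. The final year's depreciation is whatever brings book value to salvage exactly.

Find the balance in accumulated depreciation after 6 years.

Depreciable base = $78,398 − $4,100 = $74,298.
Year 1: DB = ⌊$78,398 × 125%/9⌋ = $10,888; SL = ⌊$74,298/9⌋ = $8,255 → take DB $10,888. Book value $67,510.
Year 2: DB = ⌊$67,510 × 125%/9⌋ = $9,376; SL = ⌊$63,410/8⌋ = $7,926 → take DB $9,376. Book value $58,134.
Year 3: DB = ⌊$58,134 × 125%/9⌋ = $8,074; SL = ⌊$54,034/7⌋ = $7,719 → take DB $8,074. Book value $50,060.
Year 4: DB = ⌊$50,060 × 125%/9⌋ = $6,952; SL = ⌊$45,960/6⌋ = $7,660 → take SL $7,660. Book value $42,400.
Year 5: DB = ⌊$42,400 × 125%/9⌋ = $5,888; SL = ⌊$38,300/5⌋ = $7,660 → take SL $7,660. Book value $34,740.
Year 6: DB = ⌊$34,740 × 125%/9⌋ = $4,825; SL = ⌊$30,640/4⌋ = $7,660 → take SL $7,660. Book value $27,080.
Accumulated through year 6 = $78,398 − $27,080 = $51,318.

$51,318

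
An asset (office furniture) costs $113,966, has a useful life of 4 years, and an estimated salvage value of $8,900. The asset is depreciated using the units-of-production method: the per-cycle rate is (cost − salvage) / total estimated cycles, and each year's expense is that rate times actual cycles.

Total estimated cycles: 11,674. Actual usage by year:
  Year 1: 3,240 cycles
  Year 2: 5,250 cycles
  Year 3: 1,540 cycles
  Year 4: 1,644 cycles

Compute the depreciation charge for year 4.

$14,796

Depreciable base = $113,966 − $8,900 = $105,066.
Rate = $105,066 / 11,674 cycles = $9 per cycle.
Year 1: 3,240 × $9 = $29,160. Book value $84,806.
Year 2: 5,250 × $9 = $47,250. Book value $37,556.
Year 3: 1,540 × $9 = $13,860. Book value $23,696.
Year 4: 1,644 × $9 = $14,796. Book value $8,900.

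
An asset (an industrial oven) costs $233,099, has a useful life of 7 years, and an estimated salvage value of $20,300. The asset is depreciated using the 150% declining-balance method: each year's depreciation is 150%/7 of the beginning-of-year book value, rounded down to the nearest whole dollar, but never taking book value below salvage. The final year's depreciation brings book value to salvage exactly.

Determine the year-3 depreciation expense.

Depreciable base = $233,099 − $20,300 = $212,799.
Year 1: ⌊$233,099 × 150%/7⌋ = $49,949. Book value $183,150.
Year 2: ⌊$183,150 × 150%/7⌋ = $39,246. Book value $143,904.
Year 3: ⌊$143,904 × 150%/7⌋ = $30,836. Book value $113,068.

$30,836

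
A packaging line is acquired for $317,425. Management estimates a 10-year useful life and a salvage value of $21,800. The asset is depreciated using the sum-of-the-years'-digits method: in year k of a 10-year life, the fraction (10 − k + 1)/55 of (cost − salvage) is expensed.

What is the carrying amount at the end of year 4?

$134,675

Depreciable base = $317,425 − $21,800 = $295,625.
Sum of the years' digits = 10+9+8+7+6+5+4+3+2+1 = 55.
Year 1: $295,625 × 10/55 = $53,750. Book value $263,675.
Year 2: $295,625 × 9/55 = $48,375. Book value $215,300.
Year 3: $295,625 × 8/55 = $43,000. Book value $172,300.
Year 4: $295,625 × 7/55 = $37,625. Book value $134,675.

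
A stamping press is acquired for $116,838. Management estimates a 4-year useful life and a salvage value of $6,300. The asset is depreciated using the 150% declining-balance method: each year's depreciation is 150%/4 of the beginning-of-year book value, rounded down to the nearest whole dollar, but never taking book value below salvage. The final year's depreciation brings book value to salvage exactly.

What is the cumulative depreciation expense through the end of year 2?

Depreciable base = $116,838 − $6,300 = $110,538.
Year 1: ⌊$116,838 × 150%/4⌋ = $43,814. Book value $73,024.
Year 2: ⌊$73,024 × 150%/4⌋ = $27,384. Book value $45,640.
Accumulated through year 2 = $116,838 − $45,640 = $71,198.

$71,198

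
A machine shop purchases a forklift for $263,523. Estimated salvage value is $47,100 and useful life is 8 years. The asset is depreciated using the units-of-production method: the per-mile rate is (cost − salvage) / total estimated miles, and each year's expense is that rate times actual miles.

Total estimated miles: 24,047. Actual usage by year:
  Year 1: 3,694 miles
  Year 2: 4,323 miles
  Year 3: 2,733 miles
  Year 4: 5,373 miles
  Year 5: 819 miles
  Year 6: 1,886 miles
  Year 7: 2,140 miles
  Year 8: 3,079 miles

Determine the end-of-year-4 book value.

Depreciable base = $263,523 − $47,100 = $216,423.
Rate = $216,423 / 24,047 miles = $9 per mile.
Year 1: 3,694 × $9 = $33,246. Book value $230,277.
Year 2: 4,323 × $9 = $38,907. Book value $191,370.
Year 3: 2,733 × $9 = $24,597. Book value $166,773.
Year 4: 5,373 × $9 = $48,357. Book value $118,416.

$118,416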